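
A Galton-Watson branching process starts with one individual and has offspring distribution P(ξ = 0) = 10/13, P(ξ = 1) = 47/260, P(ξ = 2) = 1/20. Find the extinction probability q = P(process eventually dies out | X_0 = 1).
q = 1

Mean offspring μ = 0·10/13 + 1·47/260 + 2·1/20 = 73/260 ≤ 1. For μ ≤ 1 with offspring not concentrated at 1, the Galton-Watson process goes extinct almost surely, so q = 1.
(Algebraic check: The pgf is f(s) = 10/13 + 47/260·s + 1/20·s². The extinction probability q is the smallest fixed point of f in [0, 1]. Setting s = f(s):
  1/20·s² + (47/260 − 1)·s + 10/13 = 0
  1/20·s² − (10/13 + 1/20)·s + 10/13 = 0
which factors as (s − 1)·(1/20·s − 10/13) = 0, giving roots s = 1 and s = (10/13)/(1/20) = 200/13. Since 200/13 ≥ 1, the smallest root in [0, 1] is s = 1.)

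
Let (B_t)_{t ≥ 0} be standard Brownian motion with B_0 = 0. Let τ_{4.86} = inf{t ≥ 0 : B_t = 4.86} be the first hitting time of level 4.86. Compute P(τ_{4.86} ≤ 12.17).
P(τ_{4.86} ≤ 12.17) = 2(1 − Φ(4.86/√12.17)) = 2(1 − Φ(1.3931)) ≈ 0.1636

By the reflection principle for standard BM, P(τ_b ≤ t) = 2 · P(B_t ≥ b). Since B_t ~ N(0, t), P(B_t ≥ 4.86) = 1 − Φ(4.86/√t) = 1 − Φ(4.86/√12.17) = 1 − Φ(1.3931) ≈ 0.08179. Doubling: P(τ_{4.86} ≤ 12.17) ≈ 2 · 0.08179 = 0.16358 ≈ 0.1636.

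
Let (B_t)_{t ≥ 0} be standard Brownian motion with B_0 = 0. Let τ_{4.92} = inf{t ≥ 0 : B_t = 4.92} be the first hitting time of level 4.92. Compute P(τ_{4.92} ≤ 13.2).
P(τ_{4.92} ≤ 13.2) = 2(1 − Φ(4.92/√13.2)) = 2(1 − Φ(1.3542)) ≈ 0.1757

By the reflection principle for standard BM, P(τ_b ≤ t) = 2 · P(B_t ≥ b). Since B_t ~ N(0, t), P(B_t ≥ 4.92) = 1 − Φ(4.92/√t) = 1 − Φ(4.92/√13.2) = 1 − Φ(1.3542) ≈ 0.08784. Doubling: P(τ_{4.92} ≤ 13.2) ≈ 2 · 0.08784 = 0.17568 ≈ 0.1757.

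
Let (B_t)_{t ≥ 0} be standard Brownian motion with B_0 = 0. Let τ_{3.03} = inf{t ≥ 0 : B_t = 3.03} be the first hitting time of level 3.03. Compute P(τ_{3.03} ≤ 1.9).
P(τ_{3.03} ≤ 1.9) = 2(1 − Φ(3.03/√1.9)) = 2(1 − Φ(2.1982)) ≈ 0.0279

By the reflection principle for standard BM, P(τ_b ≤ t) = 2 · P(B_t ≥ b). Since B_t ~ N(0, t), P(B_t ≥ 3.03) = 1 − Φ(3.03/√t) = 1 − Φ(3.03/√1.9) = 1 − Φ(2.1982) ≈ 0.01397. Doubling: P(τ_{3.03} ≤ 1.9) ≈ 2 · 0.01397 = 0.02794 ≈ 0.0279.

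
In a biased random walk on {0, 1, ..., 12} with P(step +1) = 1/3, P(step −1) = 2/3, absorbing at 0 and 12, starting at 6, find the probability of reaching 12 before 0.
P(hit 12 before 0) = (1 − (2)^6) / (1 − (2)^12) = 1/65

Let u_k denote P(reach 12 before 0 | start at k). Boundary: u_0 = 0, u_12 = 1. Recurrence: u_k = 1/3·u_{k+1} + 2/3·u_{k-1} for 1 ≤ k ≤ 11. Try u_k = A + B·r^k with r = q/p = (2/3)/(1/3) = 2. Substitution satisfies the recurrence; boundary conditions give:
  u_k = (1 − r^k) / (1 − r^N) = (1 − (2)^6) / (1 − (2)^12) = 1/65.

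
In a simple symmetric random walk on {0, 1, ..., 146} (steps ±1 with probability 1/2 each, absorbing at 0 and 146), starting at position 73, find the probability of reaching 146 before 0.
P(hit 146 before 0) = 73/146 = 1/2

Let u_k = P(hit 146 before 0 | start at k). Then u_0 = 0, u_146 = 1, and u_k = u_{k-1}/2 + u_{k+1}/2 for 1 ≤ k ≤ 145. This harmonic recurrence is solved by u_k = k/146, giving u_73 = 73/146 = 1/2.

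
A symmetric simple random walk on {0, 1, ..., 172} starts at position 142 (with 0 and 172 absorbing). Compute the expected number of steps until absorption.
E[τ | X_0 = 142] = 4260

Let v_k = E[τ | X_0 = k]. Boundary: v_0 = v_172 = 0. Recurrence: v_k = 1 + (v_{k-1} + v_{k+1})/2 for 1 ≤ k ≤ 171. The particular solution to v_k − (v_{k-1} + v_{k+1})/2 = 1 is v_k = −k^2. Adding homogeneous solution A + B k and matching boundaries gives v_k = k (172 − k). Substituting k = 142: v_142 = 142 · 30 = 4260.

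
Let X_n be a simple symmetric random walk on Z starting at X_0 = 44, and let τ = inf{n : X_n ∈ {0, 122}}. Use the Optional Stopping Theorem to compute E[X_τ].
E[X_τ] = 44

X_n is a martingale and τ is a bounded-mean stopping time (indeed τ is finite a.s. with bounded expectation since the walk is in a bounded region). By the OST, E[X_τ] = E[X_0] = 44. Equivalently: E[X_τ] = 122 · P(hit 122 first) + 0 · P(hit 0 first) = 122 · (44/122) = 44.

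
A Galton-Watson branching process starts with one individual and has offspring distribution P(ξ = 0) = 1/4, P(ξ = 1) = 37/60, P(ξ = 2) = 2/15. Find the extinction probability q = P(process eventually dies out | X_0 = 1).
q = 1

Mean offspring μ = 0·1/4 + 1·37/60 + 2·2/15 = 53/60 ≤ 1. For μ ≤ 1 with offspring not concentrated at 1, the Galton-Watson process goes extinct almost surely, so q = 1.
(Algebraic check: The pgf is f(s) = 1/4 + 37/60·s + 2/15·s². The extinction probability q is the smallest fixed point of f in [0, 1]. Setting s = f(s):
  2/15·s² + (37/60 − 1)·s + 1/4 = 0
  2/15·s² − (1/4 + 2/15)·s + 1/4 = 0
which factors as (s − 1)·(2/15·s − 1/4) = 0, giving roots s = 1 and s = (1/4)/(2/15) = 15/8. Since 15/8 ≥ 1, the smallest root in [0, 1] is s = 1.)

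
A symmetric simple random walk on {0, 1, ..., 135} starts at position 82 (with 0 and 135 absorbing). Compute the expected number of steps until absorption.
E[τ | X_0 = 82] = 4346

Let v_k = E[τ | X_0 = k]. Boundary: v_0 = v_135 = 0. Recurrence: v_k = 1 + (v_{k-1} + v_{k+1})/2 for 1 ≤ k ≤ 134. The particular solution to v_k − (v_{k-1} + v_{k+1})/2 = 1 is v_k = −k^2. Adding homogeneous solution A + B k and matching boundaries gives v_k = k (135 − k). Substituting k = 82: v_82 = 82 · 53 = 4346.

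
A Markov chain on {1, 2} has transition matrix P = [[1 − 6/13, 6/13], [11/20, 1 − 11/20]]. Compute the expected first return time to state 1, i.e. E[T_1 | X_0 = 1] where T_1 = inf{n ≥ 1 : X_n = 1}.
E[T_1 | X_0 = 1] = 1/π_1 = 263/143

For an irreducible recurrent Markov chain with stationary distribution π, E[T_i | X_0 = i] = 1/π_i (Kac's formula). Here π_1 = (11/20)/(6/13 + 11/20) = (11/20)/(263/260) = 143/263, so E[T_1 | X_0 = 1] = 1/π_1 = (6/13 + 11/20)/(11/20) = (263/260)/(11/20) = 263/143.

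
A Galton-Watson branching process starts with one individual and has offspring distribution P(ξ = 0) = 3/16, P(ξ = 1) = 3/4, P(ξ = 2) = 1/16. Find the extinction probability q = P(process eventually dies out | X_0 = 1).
q = 1

Mean offspring μ = 0·3/16 + 1·3/4 + 2·1/16 = 7/8 ≤ 1. For μ ≤ 1 with offspring not concentrated at 1, the Galton-Watson process goes extinct almost surely, so q = 1.
(Algebraic check: The pgf is f(s) = 3/16 + 3/4·s + 1/16·s². The extinction probability q is the smallest fixed point of f in [0, 1]. Setting s = f(s):
  1/16·s² + (3/4 − 1)·s + 3/16 = 0
  1/16·s² − (3/16 + 1/16)·s + 3/16 = 0
which factors as (s − 1)·(1/16·s − 3/16) = 0, giving roots s = 1 and s = (3/16)/(1/16) = 3. Since 3 ≥ 1, the smallest root in [0, 1] is s = 1.)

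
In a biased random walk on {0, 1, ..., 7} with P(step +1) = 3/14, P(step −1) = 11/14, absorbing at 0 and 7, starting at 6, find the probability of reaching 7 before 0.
P(hit 7 before 0) = (1 − (11/3)^6) / (1 − (11/3)^7) = 664062/2435623

Let u_k denote P(reach 7 before 0 | start at k). Boundary: u_0 = 0, u_7 = 1. Recurrence: u_k = 3/14·u_{k+1} + 11/14·u_{k-1} for 1 ≤ k ≤ 6. Try u_k = A + B·r^k with r = q/p = (11/14)/(3/14) = 11/3. Substitution satisfies the recurrence; boundary conditions give:
  u_k = (1 − r^k) / (1 − r^N) = (1 − (11/3)^6) / (1 − (11/3)^7) = 664062/2435623.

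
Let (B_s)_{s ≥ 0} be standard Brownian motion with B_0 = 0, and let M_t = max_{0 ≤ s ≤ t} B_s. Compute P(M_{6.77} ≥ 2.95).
P(M_{6.77} ≥ 2.95) = 2·P(B_{6.77} ≥ 2.95) = 2(1 − Φ(2.95/√6.77)) ≈ 0.2569

By the reflection principle for Brownian motion, P(M_t ≥ a) = 2 · P(B_t ≥ a) for a ≥ 0. Since B_t ~ N(0, t), P(B_t ≥ 2.95) = 1 − Φ(2.95/√t) = 1 − Φ(2.95/√6.77) = 1 − Φ(1.1338). So
  P(M_{6.77} ≥ 2.95) = 2(1 − Φ(1.1338)) ≈ 0.2569.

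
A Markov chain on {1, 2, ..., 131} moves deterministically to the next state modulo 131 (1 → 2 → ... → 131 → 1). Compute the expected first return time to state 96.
E[T_96 | X_0 = 96] = 131

The chain cycles deterministically, so starting at state 96 it returns in exactly 131 steps. Equivalently, the stationary distribution is uniform π_j = 1/131 for every state j, so by Kac's formula E[T_96] = 1/π_96 = 131.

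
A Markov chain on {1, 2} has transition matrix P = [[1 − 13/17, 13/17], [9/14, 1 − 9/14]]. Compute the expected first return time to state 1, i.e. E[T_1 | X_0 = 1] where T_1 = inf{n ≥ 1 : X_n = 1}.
E[T_1 | X_0 = 1] = 1/π_1 = 335/153

For an irreducible recurrent Markov chain with stationary distribution π, E[T_i | X_0 = i] = 1/π_i (Kac's formula). Here π_1 = (9/14)/(13/17 + 9/14) = (9/14)/(335/238) = 153/335, so E[T_1 | X_0 = 1] = 1/π_1 = (13/17 + 9/14)/(9/14) = (335/238)/(9/14) = 335/153.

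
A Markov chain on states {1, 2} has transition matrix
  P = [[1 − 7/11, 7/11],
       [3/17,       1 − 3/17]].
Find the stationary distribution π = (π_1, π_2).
π_1 = 33/152, π_2 = 119/152

Solve πP = π with π_1 + π_2 = 1. From πP = π: π_1 · (1 − 7/11) + π_2 · 3/17 = π_1 ⇒ π_2 · 3/17 = π_1 · 7/11 ⇒ π_2/π_1 = (7/11)/(3/17) = 119/33. Together with π_1 + π_2 = 1:
  π_1 = (3/17)/(7/11 + 3/17) = (3/17)/(152/187) = 33/152,
  π_2 = (7/11)/(7/11 + 3/17) = (7/11)/(152/187) = 119/152.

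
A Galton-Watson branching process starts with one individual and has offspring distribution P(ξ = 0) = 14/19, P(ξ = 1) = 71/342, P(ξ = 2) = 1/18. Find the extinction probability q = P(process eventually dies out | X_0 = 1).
q = 1

Mean offspring μ = 0·14/19 + 1·71/342 + 2·1/18 = 109/342 ≤ 1. For μ ≤ 1 with offspring not concentrated at 1, the Galton-Watson process goes extinct almost surely, so q = 1.
(Algebraic check: The pgf is f(s) = 14/19 + 71/342·s + 1/18·s². The extinction probability q is the smallest fixed point of f in [0, 1]. Setting s = f(s):
  1/18·s² + (71/342 − 1)·s + 14/19 = 0
  1/18·s² − (14/19 + 1/18)·s + 14/19 = 0
which factors as (s − 1)·(1/18·s − 14/19) = 0, giving roots s = 1 and s = (14/19)/(1/18) = 252/19. Since 252/19 ≥ 1, the smallest root in [0, 1] is s = 1.)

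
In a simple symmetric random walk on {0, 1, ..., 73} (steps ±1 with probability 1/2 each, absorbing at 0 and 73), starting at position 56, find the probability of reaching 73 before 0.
P(hit 73 before 0) = 56/73

Let u_k = P(hit 73 before 0 | start at k). Then u_0 = 0, u_73 = 1, and u_k = u_{k-1}/2 + u_{k+1}/2 for 1 ≤ k ≤ 72. This harmonic recurrence is solved by u_k = k/73, giving u_56 = 56/73.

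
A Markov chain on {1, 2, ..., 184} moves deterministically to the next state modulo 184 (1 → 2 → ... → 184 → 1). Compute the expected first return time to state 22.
E[T_22 | X_0 = 22] = 184

The chain cycles deterministically, so starting at state 22 it returns in exactly 184 steps. Equivalently, the stationary distribution is uniform π_j = 1/184 for every state j, so by Kac's formula E[T_22] = 1/π_22 = 184.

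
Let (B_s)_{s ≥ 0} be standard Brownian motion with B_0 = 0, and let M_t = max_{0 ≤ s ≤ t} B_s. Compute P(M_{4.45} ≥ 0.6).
P(M_{4.45} ≥ 0.6) = 2·P(B_{4.45} ≥ 0.6) = 2(1 − Φ(0.6/√4.45)) ≈ 0.7761

By the reflection principle for Brownian motion, P(M_t ≥ a) = 2 · P(B_t ≥ a) for a ≥ 0. Since B_t ~ N(0, t), P(B_t ≥ 0.6) = 1 − Φ(0.6/√t) = 1 − Φ(0.6/√4.45) = 1 − Φ(0.2844). So
  P(M_{4.45} ≥ 0.6) = 2(1 − Φ(0.2844)) ≈ 0.7761.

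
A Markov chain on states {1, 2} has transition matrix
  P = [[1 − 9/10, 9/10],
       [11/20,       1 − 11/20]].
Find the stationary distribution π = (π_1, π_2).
π_1 = 11/29, π_2 = 18/29

Solve πP = π with π_1 + π_2 = 1. From πP = π: π_1 · (1 − 9/10) + π_2 · 11/20 = π_1 ⇒ π_2 · 11/20 = π_1 · 9/10 ⇒ π_2/π_1 = (9/10)/(11/20) = 18/11. Together with π_1 + π_2 = 1:
  π_1 = (11/20)/(9/10 + 11/20) = (11/20)/(29/20) = 11/29,
  π_2 = (9/10)/(9/10 + 11/20) = (9/10)/(29/20) = 18/29.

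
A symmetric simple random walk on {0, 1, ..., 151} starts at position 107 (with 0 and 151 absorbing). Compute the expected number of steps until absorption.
E[τ | X_0 = 107] = 4708

Let v_k = E[τ | X_0 = k]. Boundary: v_0 = v_151 = 0. Recurrence: v_k = 1 + (v_{k-1} + v_{k+1})/2 for 1 ≤ k ≤ 150. The particular solution to v_k − (v_{k-1} + v_{k+1})/2 = 1 is v_k = −k^2. Adding homogeneous solution A + B k and matching boundaries gives v_k = k (151 − k). Substituting k = 107: v_107 = 107 · 44 = 4708.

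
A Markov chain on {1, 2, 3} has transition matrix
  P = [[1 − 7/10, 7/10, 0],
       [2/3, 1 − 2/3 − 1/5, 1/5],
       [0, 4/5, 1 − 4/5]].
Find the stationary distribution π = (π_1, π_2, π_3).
π = (16/37, 84/185, 21/185)

This is a birth-death chain on three states, which satisfies detailed balance: π_1 · P_{12} = π_2 · P_{21} and π_2 · P_{23} = π_3 · P_{32}.
From π_1 · 7/10 = π_2 · 2/3: π_2/π_1 = (7/10)/(2/3) = 21/20.
From π_2 · 1/5 = π_3 · 4/5: π_3/π_2 = (1/5)/(4/5) = 1/4.
Take π_1 proportional to 1; then unnormalized π = (1, 21/20, 21/80). Normalize by dividing by the sum 37/16:
  π = (16/37, 84/185, 21/185).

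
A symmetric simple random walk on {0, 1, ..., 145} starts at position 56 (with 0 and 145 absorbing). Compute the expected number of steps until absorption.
E[τ | X_0 = 56] = 4984

Let v_k = E[τ | X_0 = k]. Boundary: v_0 = v_145 = 0. Recurrence: v_k = 1 + (v_{k-1} + v_{k+1})/2 for 1 ≤ k ≤ 144. The particular solution to v_k − (v_{k-1} + v_{k+1})/2 = 1 is v_k = −k^2. Adding homogeneous solution A + B k and matching boundaries gives v_k = k (145 − k). Substituting k = 56: v_56 = 56 · 89 = 4984.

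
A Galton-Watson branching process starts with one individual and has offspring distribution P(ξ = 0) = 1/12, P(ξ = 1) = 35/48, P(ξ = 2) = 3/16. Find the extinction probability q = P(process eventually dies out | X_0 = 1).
q = 4/9

The pgf is f(s) = 1/12 + 35/48·s + 3/16·s². The extinction probability q is the smallest fixed point of f in [0, 1]. Setting s = f(s):
  3/16·s² + (35/48 − 1)·s + 1/12 = 0
  3/16·s² − (1/12 + 3/16)·s + 1/12 = 0
which factors as (s − 1)·(3/16·s − 1/12) = 0, giving roots s = 1 and s = (1/12)/(3/16) = 4/9.
Mean offspring μ = 35/48 + 2·3/16 = 53/48 > 1 (supercritical), so q < 1. The extinction probability is the smaller root: q = (1/12)/(3/16) = 4/9.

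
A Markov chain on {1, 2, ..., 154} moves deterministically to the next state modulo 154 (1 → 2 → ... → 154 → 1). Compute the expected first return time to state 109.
E[T_109 | X_0 = 109] = 154

The chain cycles deterministically, so starting at state 109 it returns in exactly 154 steps. Equivalently, the stationary distribution is uniform π_j = 1/154 for every state j, so by Kac's formula E[T_109] = 1/π_109 = 154.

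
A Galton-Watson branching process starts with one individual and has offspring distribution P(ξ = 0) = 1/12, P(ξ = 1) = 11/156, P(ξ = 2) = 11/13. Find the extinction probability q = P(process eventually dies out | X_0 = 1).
q = 13/132

The pgf is f(s) = 1/12 + 11/156·s + 11/13·s². The extinction probability q is the smallest fixed point of f in [0, 1]. Setting s = f(s):
  11/13·s² + (11/156 − 1)·s + 1/12 = 0
  11/13·s² − (1/12 + 11/13)·s + 1/12 = 0
which factors as (s − 1)·(11/13·s − 1/12) = 0, giving roots s = 1 and s = (1/12)/(11/13) = 13/132.
Mean offspring μ = 11/156 + 2·11/13 = 275/156 > 1 (supercritical), so q < 1. The extinction probability is the smaller root: q = (1/12)/(11/13) = 13/132.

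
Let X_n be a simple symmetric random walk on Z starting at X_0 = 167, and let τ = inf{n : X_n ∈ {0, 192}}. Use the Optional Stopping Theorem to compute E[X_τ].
E[X_τ] = 167

X_n is a martingale and τ is a bounded-mean stopping time (indeed τ is finite a.s. with bounded expectation since the walk is in a bounded region). By the OST, E[X_τ] = E[X_0] = 167. Equivalently: E[X_τ] = 192 · P(hit 192 first) + 0 · P(hit 0 first) = 192 · (167/192) = 167.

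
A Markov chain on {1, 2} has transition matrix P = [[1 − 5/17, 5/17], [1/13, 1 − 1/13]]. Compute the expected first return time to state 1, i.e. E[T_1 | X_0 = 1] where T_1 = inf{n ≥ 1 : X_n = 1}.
E[T_1 | X_0 = 1] = 1/π_1 = 82/17

For an irreducible recurrent Markov chain with stationary distribution π, E[T_i | X_0 = i] = 1/π_i (Kac's formula). Here π_1 = (1/13)/(5/17 + 1/13) = (1/13)/(82/221) = 17/82, so E[T_1 | X_0 = 1] = 1/π_1 = (5/17 + 1/13)/(1/13) = (82/221)/(1/13) = 82/17.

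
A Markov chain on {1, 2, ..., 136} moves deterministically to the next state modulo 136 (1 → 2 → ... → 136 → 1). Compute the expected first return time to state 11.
E[T_11 | X_0 = 11] = 136

The chain cycles deterministically, so starting at state 11 it returns in exactly 136 steps. Equivalently, the stationary distribution is uniform π_j = 1/136 for every state j, so by Kac's formula E[T_11] = 1/π_11 = 136.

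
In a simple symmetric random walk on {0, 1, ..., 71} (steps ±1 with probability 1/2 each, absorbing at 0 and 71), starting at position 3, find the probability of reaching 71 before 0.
P(hit 71 before 0) = 3/71

Let u_k = P(hit 71 before 0 | start at k). Then u_0 = 0, u_71 = 1, and u_k = u_{k-1}/2 + u_{k+1}/2 for 1 ≤ k ≤ 70. This harmonic recurrence is solved by u_k = k/71, giving u_3 = 3/71.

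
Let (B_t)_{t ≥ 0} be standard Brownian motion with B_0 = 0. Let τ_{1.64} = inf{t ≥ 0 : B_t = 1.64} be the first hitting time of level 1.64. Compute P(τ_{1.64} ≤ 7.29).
P(τ_{1.64} ≤ 7.29) = 2(1 − Φ(1.64/√7.29)) = 2(1 − Φ(0.6074)) ≈ 0.5436

By the reflection principle for standard BM, P(τ_b ≤ t) = 2 · P(B_t ≥ b). Since B_t ~ N(0, t), P(B_t ≥ 1.64) = 1 − Φ(1.64/√t) = 1 − Φ(1.64/√7.29) = 1 − Φ(0.6074) ≈ 0.27179. Doubling: P(τ_{1.64} ≤ 7.29) ≈ 2 · 0.27179 = 0.54358 ≈ 0.5436.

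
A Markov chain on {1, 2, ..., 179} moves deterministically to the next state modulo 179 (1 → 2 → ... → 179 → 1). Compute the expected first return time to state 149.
E[T_149 | X_0 = 149] = 179

The chain cycles deterministically, so starting at state 149 it returns in exactly 179 steps. Equivalently, the stationary distribution is uniform π_j = 1/179 for every state j, so by Kac's formula E[T_149] = 1/π_149 = 179.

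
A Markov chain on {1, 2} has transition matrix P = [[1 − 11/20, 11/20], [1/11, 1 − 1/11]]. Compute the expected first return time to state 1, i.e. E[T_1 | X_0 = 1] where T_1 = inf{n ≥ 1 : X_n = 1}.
E[T_1 | X_0 = 1] = 1/π_1 = 141/20

For an irreducible recurrent Markov chain with stationary distribution π, E[T_i | X_0 = i] = 1/π_i (Kac's formula). Here π_1 = (1/11)/(11/20 + 1/11) = (1/11)/(141/220) = 20/141, so E[T_1 | X_0 = 1] = 1/π_1 = (11/20 + 1/11)/(1/11) = (141/220)/(1/11) = 141/20.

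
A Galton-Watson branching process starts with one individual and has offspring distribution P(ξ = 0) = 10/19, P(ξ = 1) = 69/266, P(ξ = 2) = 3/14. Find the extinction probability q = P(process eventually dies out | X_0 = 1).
q = 1

Mean offspring μ = 0·10/19 + 1·69/266 + 2·3/14 = 183/266 ≤ 1. For μ ≤ 1 with offspring not concentrated at 1, the Galton-Watson process goes extinct almost surely, so q = 1.
(Algebraic check: The pgf is f(s) = 10/19 + 69/266·s + 3/14·s². The extinction probability q is the smallest fixed point of f in [0, 1]. Setting s = f(s):
  3/14·s² + (69/266 − 1)·s + 10/19 = 0
  3/14·s² − (10/19 + 3/14)·s + 10/19 = 0
which factors as (s − 1)·(3/14·s − 10/19) = 0, giving roots s = 1 and s = (10/19)/(3/14) = 140/57. Since 140/57 ≥ 1, the smallest root in [0, 1] is s = 1.)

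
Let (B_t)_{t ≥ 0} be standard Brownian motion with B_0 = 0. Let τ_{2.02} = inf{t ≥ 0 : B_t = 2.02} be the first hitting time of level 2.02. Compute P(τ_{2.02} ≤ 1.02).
P(τ_{2.02} ≤ 1.02) = 2(1 − Φ(2.02/√1.02)) = 2(1 − Φ(2.0001)) ≈ 0.0455

By the reflection principle for standard BM, P(τ_b ≤ t) = 2 · P(B_t ≥ b). Since B_t ~ N(0, t), P(B_t ≥ 2.02) = 1 − Φ(2.02/√t) = 1 − Φ(2.02/√1.02) = 1 − Φ(2.0001) ≈ 0.02274. Doubling: P(τ_{2.02} ≤ 1.02) ≈ 2 · 0.02274 = 0.04548 ≈ 0.0455.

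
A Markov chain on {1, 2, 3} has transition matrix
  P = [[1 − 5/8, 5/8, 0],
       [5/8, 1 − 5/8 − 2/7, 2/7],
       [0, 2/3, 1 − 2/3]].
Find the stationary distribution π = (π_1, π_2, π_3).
π = (7/17, 7/17, 3/17)

This is a birth-death chain on three states, which satisfies detailed balance: π_1 · P_{12} = π_2 · P_{21} and π_2 · P_{23} = π_3 · P_{32}.
From π_1 · 5/8 = π_2 · 5/8: π_2/π_1 = (5/8)/(5/8) = 1.
From π_2 · 2/7 = π_3 · 2/3: π_3/π_2 = (2/7)/(2/3) = 3/7.
Take π_1 proportional to 1; then unnormalized π = (1, 1, 3/7). Normalize by dividing by the sum 17/7:
  π = (7/17, 7/17, 3/17).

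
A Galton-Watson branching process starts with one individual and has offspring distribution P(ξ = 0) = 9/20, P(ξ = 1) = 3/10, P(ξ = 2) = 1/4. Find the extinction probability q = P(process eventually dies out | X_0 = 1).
q = 1

Mean offspring μ = 0·9/20 + 1·3/10 + 2·1/4 = 4/5 ≤ 1. For μ ≤ 1 with offspring not concentrated at 1, the Galton-Watson process goes extinct almost surely, so q = 1.
(Algebraic check: The pgf is f(s) = 9/20 + 3/10·s + 1/4·s². The extinction probability q is the smallest fixed point of f in [0, 1]. Setting s = f(s):
  1/4·s² + (3/10 − 1)·s + 9/20 = 0
  1/4·s² − (9/20 + 1/4)·s + 9/20 = 0
which factors as (s − 1)·(1/4·s − 9/20) = 0, giving roots s = 1 and s = (9/20)/(1/4) = 9/5. Since 9/5 ≥ 1, the smallest root in [0, 1] is s = 1.)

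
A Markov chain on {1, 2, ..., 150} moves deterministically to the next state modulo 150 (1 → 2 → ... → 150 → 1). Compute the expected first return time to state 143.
E[T_143 | X_0 = 143] = 150

The chain cycles deterministically, so starting at state 143 it returns in exactly 150 steps. Equivalently, the stationary distribution is uniform π_j = 1/150 for every state j, so by Kac's formula E[T_143] = 1/π_143 = 150.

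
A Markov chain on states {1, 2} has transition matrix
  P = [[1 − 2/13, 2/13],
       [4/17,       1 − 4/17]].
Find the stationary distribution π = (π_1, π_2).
π_1 = 26/43, π_2 = 17/43

Solve πP = π with π_1 + π_2 = 1. From πP = π: π_1 · (1 − 2/13) + π_2 · 4/17 = π_1 ⇒ π_2 · 4/17 = π_1 · 2/13 ⇒ π_2/π_1 = (2/13)/(4/17) = 17/26. Together with π_1 + π_2 = 1:
  π_1 = (4/17)/(2/13 + 4/17) = (4/17)/(86/221) = 26/43,
  π_2 = (2/13)/(2/13 + 4/17) = (2/13)/(86/221) = 17/43.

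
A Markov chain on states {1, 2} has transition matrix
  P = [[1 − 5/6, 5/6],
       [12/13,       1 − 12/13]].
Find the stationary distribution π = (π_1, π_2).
π_1 = 72/137, π_2 = 65/137

Solve πP = π with π_1 + π_2 = 1. From πP = π: π_1 · (1 − 5/6) + π_2 · 12/13 = π_1 ⇒ π_2 · 12/13 = π_1 · 5/6 ⇒ π_2/π_1 = (5/6)/(12/13) = 65/72. Together with π_1 + π_2 = 1:
  π_1 = (12/13)/(5/6 + 12/13) = (12/13)/(137/78) = 72/137,
  π_2 = (5/6)/(5/6 + 12/13) = (5/6)/(137/78) = 65/137.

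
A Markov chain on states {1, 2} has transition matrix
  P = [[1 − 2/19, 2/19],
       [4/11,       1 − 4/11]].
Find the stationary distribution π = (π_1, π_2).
π_1 = 38/49, π_2 = 11/49

Solve πP = π with π_1 + π_2 = 1. From πP = π: π_1 · (1 − 2/19) + π_2 · 4/11 = π_1 ⇒ π_2 · 4/11 = π_1 · 2/19 ⇒ π_2/π_1 = (2/19)/(4/11) = 11/38. Together with π_1 + π_2 = 1:
  π_1 = (4/11)/(2/19 + 4/11) = (4/11)/(98/209) = 38/49,
  π_2 = (2/19)/(2/19 + 4/11) = (2/19)/(98/209) = 11/49.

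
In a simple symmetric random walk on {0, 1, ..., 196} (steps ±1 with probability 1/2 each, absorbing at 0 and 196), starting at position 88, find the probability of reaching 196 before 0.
P(hit 196 before 0) = 88/196 = 22/49

Let u_k = P(hit 196 before 0 | start at k). Then u_0 = 0, u_196 = 1, and u_k = u_{k-1}/2 + u_{k+1}/2 for 1 ≤ k ≤ 195. This harmonic recurrence is solved by u_k = k/196, giving u_88 = 88/196 = 22/49.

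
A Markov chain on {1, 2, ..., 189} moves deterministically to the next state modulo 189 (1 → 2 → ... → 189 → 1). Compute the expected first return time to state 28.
E[T_28 | X_0 = 28] = 189

The chain cycles deterministically, so starting at state 28 it returns in exactly 189 steps. Equivalently, the stationary distribution is uniform π_j = 1/189 for every state j, so by Kac's formula E[T_28] = 1/π_28 = 189.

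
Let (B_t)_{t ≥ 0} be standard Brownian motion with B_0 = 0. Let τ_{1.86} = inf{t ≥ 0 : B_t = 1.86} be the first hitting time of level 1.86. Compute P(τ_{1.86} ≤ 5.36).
P(τ_{1.86} ≤ 5.36) = 2(1 − Φ(1.86/√5.36)) = 2(1 − Φ(0.8034)) ≈ 0.4217

By the reflection principle for standard BM, P(τ_b ≤ t) = 2 · P(B_t ≥ b). Since B_t ~ N(0, t), P(B_t ≥ 1.86) = 1 − Φ(1.86/√t) = 1 − Φ(1.86/√5.36) = 1 − Φ(0.8034) ≈ 0.21087. Doubling: P(τ_{1.86} ≤ 5.36) ≈ 2 · 0.21087 = 0.42174 ≈ 0.4217.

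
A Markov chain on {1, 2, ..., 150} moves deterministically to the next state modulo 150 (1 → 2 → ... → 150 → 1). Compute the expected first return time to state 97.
E[T_97 | X_0 = 97] = 150

The chain cycles deterministically, so starting at state 97 it returns in exactly 150 steps. Equivalently, the stationary distribution is uniform π_j = 1/150 for every state j, so by Kac's formula E[T_97] = 1/π_97 = 150.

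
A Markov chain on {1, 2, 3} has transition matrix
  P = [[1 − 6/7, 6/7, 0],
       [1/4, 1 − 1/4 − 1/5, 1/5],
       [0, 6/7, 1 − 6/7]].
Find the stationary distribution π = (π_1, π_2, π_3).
π = (35/183, 40/61, 28/183)

This is a birth-death chain on three states, which satisfies detailed balance: π_1 · P_{12} = π_2 · P_{21} and π_2 · P_{23} = π_3 · P_{32}.
From π_1 · 6/7 = π_2 · 1/4: π_2/π_1 = (6/7)/(1/4) = 24/7.
From π_2 · 1/5 = π_3 · 6/7: π_3/π_2 = (1/5)/(6/7) = 7/30.
Take π_1 proportional to 1; then unnormalized π = (1, 24/7, 4/5). Normalize by dividing by the sum 183/35:
  π = (35/183, 40/61, 28/183).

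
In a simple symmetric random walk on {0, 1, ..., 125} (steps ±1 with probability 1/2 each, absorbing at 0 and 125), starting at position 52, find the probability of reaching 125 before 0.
P(hit 125 before 0) = 52/125

Let u_k = P(hit 125 before 0 | start at k). Then u_0 = 0, u_125 = 1, and u_k = u_{k-1}/2 + u_{k+1}/2 for 1 ≤ k ≤ 124. This harmonic recurrence is solved by u_k = k/125, giving u_52 = 52/125.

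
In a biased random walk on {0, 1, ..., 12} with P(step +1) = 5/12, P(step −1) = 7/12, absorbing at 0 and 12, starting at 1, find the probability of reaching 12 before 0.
P(hit 12 before 0) = (1 − (7/5)^1) / (1 − (7/5)^12) = 48828125/6798573288

Let u_k denote P(reach 12 before 0 | start at k). Boundary: u_0 = 0, u_12 = 1. Recurrence: u_k = 5/12·u_{k+1} + 7/12·u_{k-1} for 1 ≤ k ≤ 11. Try u_k = A + B·r^k with r = q/p = (7/12)/(5/12) = 7/5. Substitution satisfies the recurrence; boundary conditions give:
  u_k = (1 − r^k) / (1 − r^N) = (1 − (7/5)^1) / (1 − (7/5)^12) = 48828125/6798573288.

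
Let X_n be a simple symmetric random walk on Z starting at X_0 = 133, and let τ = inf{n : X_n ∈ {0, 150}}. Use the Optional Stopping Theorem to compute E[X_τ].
E[X_τ] = 133

X_n is a martingale and τ is a bounded-mean stopping time (indeed τ is finite a.s. with bounded expectation since the walk is in a bounded region). By the OST, E[X_τ] = E[X_0] = 133. Equivalently: E[X_τ] = 150 · P(hit 150 first) + 0 · P(hit 0 first) = 150 · (133/150) = 133.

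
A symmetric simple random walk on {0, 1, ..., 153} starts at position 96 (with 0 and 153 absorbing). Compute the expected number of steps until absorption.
E[τ | X_0 = 96] = 5472

Let v_k = E[τ | X_0 = k]. Boundary: v_0 = v_153 = 0. Recurrence: v_k = 1 + (v_{k-1} + v_{k+1})/2 for 1 ≤ k ≤ 152. The particular solution to v_k − (v_{k-1} + v_{k+1})/2 = 1 is v_k = −k^2. Adding homogeneous solution A + B k and matching boundaries gives v_k = k (153 − k). Substituting k = 96: v_96 = 96 · 57 = 5472.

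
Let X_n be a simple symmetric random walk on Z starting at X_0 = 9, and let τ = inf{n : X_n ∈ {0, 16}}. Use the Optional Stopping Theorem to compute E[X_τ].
E[X_τ] = 9

X_n is a martingale and τ is a bounded-mean stopping time (indeed τ is finite a.s. with bounded expectation since the walk is in a bounded region). By the OST, E[X_τ] = E[X_0] = 9. Equivalently: E[X_τ] = 16 · P(hit 16 first) + 0 · P(hit 0 first) = 16 · (9/16) = 9.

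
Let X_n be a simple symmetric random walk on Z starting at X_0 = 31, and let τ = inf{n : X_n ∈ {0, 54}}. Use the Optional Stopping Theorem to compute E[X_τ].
E[X_τ] = 31

X_n is a martingale and τ is a bounded-mean stopping time (indeed τ is finite a.s. with bounded expectation since the walk is in a bounded region). By the OST, E[X_τ] = E[X_0] = 31. Equivalently: E[X_τ] = 54 · P(hit 54 first) + 0 · P(hit 0 first) = 54 · (31/54) = 31.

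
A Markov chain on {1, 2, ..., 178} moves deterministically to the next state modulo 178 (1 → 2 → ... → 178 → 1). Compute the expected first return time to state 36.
E[T_36 | X_0 = 36] = 178

The chain cycles deterministically, so starting at state 36 it returns in exactly 178 steps. Equivalently, the stationary distribution is uniform π_j = 1/178 for every state j, so by Kac's formula E[T_36] = 1/π_36 = 178.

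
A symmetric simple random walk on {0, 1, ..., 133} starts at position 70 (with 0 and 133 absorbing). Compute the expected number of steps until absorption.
E[τ | X_0 = 70] = 4410

Let v_k = E[τ | X_0 = k]. Boundary: v_0 = v_133 = 0. Recurrence: v_k = 1 + (v_{k-1} + v_{k+1})/2 for 1 ≤ k ≤ 132. The particular solution to v_k − (v_{k-1} + v_{k+1})/2 = 1 is v_k = −k^2. Adding homogeneous solution A + B k and matching boundaries gives v_k = k (133 − k). Substituting k = 70: v_70 = 70 · 63 = 4410.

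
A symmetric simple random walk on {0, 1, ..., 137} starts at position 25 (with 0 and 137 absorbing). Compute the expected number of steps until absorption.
E[τ | X_0 = 25] = 2800

Let v_k = E[τ | X_0 = k]. Boundary: v_0 = v_137 = 0. Recurrence: v_k = 1 + (v_{k-1} + v_{k+1})/2 for 1 ≤ k ≤ 136. The particular solution to v_k − (v_{k-1} + v_{k+1})/2 = 1 is v_k = −k^2. Adding homogeneous solution A + B k and matching boundaries gives v_k = k (137 − k). Substituting k = 25: v_25 = 25 · 112 = 2800.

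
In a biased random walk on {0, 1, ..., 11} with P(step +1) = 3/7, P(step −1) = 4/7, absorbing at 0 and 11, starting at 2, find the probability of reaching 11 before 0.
P(hit 11 before 0) = (1 − (4/3)^2) / (1 − (4/3)^11) = 137781/4017157

Let u_k denote P(reach 11 before 0 | start at k). Boundary: u_0 = 0, u_11 = 1. Recurrence: u_k = 3/7·u_{k+1} + 4/7·u_{k-1} for 1 ≤ k ≤ 10. Try u_k = A + B·r^k with r = q/p = (4/7)/(3/7) = 4/3. Substitution satisfies the recurrence; boundary conditions give:
  u_k = (1 − r^k) / (1 − r^N) = (1 − (4/3)^2) / (1 − (4/3)^11) = 137781/4017157.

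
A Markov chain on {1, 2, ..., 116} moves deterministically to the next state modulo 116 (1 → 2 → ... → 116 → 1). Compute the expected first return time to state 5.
E[T_5 | X_0 = 5] = 116

The chain cycles deterministically, so starting at state 5 it returns in exactly 116 steps. Equivalently, the stationary distribution is uniform π_j = 1/116 for every state j, so by Kac's formula E[T_5] = 1/π_5 = 116.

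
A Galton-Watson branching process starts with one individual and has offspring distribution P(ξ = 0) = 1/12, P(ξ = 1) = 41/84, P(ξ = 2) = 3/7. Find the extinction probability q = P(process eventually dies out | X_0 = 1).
q = 7/36

The pgf is f(s) = 1/12 + 41/84·s + 3/7·s². The extinction probability q is the smallest fixed point of f in [0, 1]. Setting s = f(s):
  3/7·s² + (41/84 − 1)·s + 1/12 = 0
  3/7·s² − (1/12 + 3/7)·s + 1/12 = 0
which factors as (s − 1)·(3/7·s − 1/12) = 0, giving roots s = 1 and s = (1/12)/(3/7) = 7/36.
Mean offspring μ = 41/84 + 2·3/7 = 113/84 > 1 (supercritical), so q < 1. The extinction probability is the smaller root: q = (1/12)/(3/7) = 7/36.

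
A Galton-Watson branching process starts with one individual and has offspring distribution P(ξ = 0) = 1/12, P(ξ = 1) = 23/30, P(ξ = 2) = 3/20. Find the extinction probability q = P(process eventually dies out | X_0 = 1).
q = 5/9

The pgf is f(s) = 1/12 + 23/30·s + 3/20·s². The extinction probability q is the smallest fixed point of f in [0, 1]. Setting s = f(s):
  3/20·s² + (23/30 − 1)·s + 1/12 = 0
  3/20·s² − (1/12 + 3/20)·s + 1/12 = 0
which factors as (s − 1)·(3/20·s − 1/12) = 0, giving roots s = 1 and s = (1/12)/(3/20) = 5/9.
Mean offspring μ = 23/30 + 2·3/20 = 16/15 > 1 (supercritical), so q < 1. The extinction probability is the smaller root: q = (1/12)/(3/20) = 5/9.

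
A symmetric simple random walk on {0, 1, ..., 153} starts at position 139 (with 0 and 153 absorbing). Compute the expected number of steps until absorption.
E[τ | X_0 = 139] = 1946

Let v_k = E[τ | X_0 = k]. Boundary: v_0 = v_153 = 0. Recurrence: v_k = 1 + (v_{k-1} + v_{k+1})/2 for 1 ≤ k ≤ 152. The particular solution to v_k − (v_{k-1} + v_{k+1})/2 = 1 is v_k = −k^2. Adding homogeneous solution A + B k and matching boundaries gives v_k = k (153 − k). Substituting k = 139: v_139 = 139 · 14 = 1946.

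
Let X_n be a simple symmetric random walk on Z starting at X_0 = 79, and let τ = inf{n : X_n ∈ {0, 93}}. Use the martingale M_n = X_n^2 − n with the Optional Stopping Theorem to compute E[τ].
E[τ] = 1106

M_n = X_n^2 − n is a martingale (since E[X_{n+1}^2 | F_n] = X_n^2 + 1). By OST (τ has finite mean in a bounded region), E[M_τ] = E[M_0] = X_0^2 − 0 = 79^2 = 6241. Also E[M_τ] = E[X_τ^2] − E[τ]. The walk exits at 0 or 93, with P(hit 93 first) = 79/93, so E[X_τ^2] = 93^2 · 79/93 + 0 = 7347. Thus E[τ] = E[X_τ^2] − E[M_τ] = 7347 − 6241 = 1106 = 79(93 − 79) = 1106.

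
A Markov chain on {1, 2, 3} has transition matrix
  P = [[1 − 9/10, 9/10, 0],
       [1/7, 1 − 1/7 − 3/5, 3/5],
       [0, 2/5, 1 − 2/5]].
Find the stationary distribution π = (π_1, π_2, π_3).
π = (4/67, 126/335, 189/335)

This is a birth-death chain on three states, which satisfies detailed balance: π_1 · P_{12} = π_2 · P_{21} and π_2 · P_{23} = π_3 · P_{32}.
From π_1 · 9/10 = π_2 · 1/7: π_2/π_1 = (9/10)/(1/7) = 63/10.
From π_2 · 3/5 = π_3 · 2/5: π_3/π_2 = (3/5)/(2/5) = 3/2.
Take π_1 proportional to 1; then unnormalized π = (1, 63/10, 189/20). Normalize by dividing by the sum 67/4:
  π = (4/67, 126/335, 189/335).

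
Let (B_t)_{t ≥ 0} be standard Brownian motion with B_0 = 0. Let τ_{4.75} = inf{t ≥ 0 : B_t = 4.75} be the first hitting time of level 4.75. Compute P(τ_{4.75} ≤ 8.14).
P(τ_{4.75} ≤ 8.14) = 2(1 − Φ(4.75/√8.14)) = 2(1 − Φ(1.6649)) ≈ 0.0959

By the reflection principle for standard BM, P(τ_b ≤ t) = 2 · P(B_t ≥ b). Since B_t ~ N(0, t), P(B_t ≥ 4.75) = 1 − Φ(4.75/√t) = 1 − Φ(4.75/√8.14) = 1 − Φ(1.6649) ≈ 0.04797. Doubling: P(τ_{4.75} ≤ 8.14) ≈ 2 · 0.04797 = 0.09594 ≈ 0.0959.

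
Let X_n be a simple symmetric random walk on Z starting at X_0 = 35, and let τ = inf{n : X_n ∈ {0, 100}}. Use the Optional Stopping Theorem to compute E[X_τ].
E[X_τ] = 35

X_n is a martingale and τ is a bounded-mean stopping time (indeed τ is finite a.s. with bounded expectation since the walk is in a bounded region). By the OST, E[X_τ] = E[X_0] = 35. Equivalently: E[X_τ] = 100 · P(hit 100 first) + 0 · P(hit 0 first) = 100 · (35/100) = 35.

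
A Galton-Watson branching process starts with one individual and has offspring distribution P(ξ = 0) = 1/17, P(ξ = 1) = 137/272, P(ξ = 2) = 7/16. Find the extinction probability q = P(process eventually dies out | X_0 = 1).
q = 16/119

The pgf is f(s) = 1/17 + 137/272·s + 7/16·s². The extinction probability q is the smallest fixed point of f in [0, 1]. Setting s = f(s):
  7/16·s² + (137/272 − 1)·s + 1/17 = 0
  7/16·s² − (1/17 + 7/16)·s + 1/17 = 0
which factors as (s − 1)·(7/16·s − 1/17) = 0, giving roots s = 1 and s = (1/17)/(7/16) = 16/119.
Mean offspring μ = 137/272 + 2·7/16 = 375/272 > 1 (supercritical), so q < 1. The extinction probability is the smaller root: q = (1/17)/(7/16) = 16/119.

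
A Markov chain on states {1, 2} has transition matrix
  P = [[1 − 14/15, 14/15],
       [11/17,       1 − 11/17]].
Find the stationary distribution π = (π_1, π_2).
π_1 = 165/403, π_2 = 238/403

Solve πP = π with π_1 + π_2 = 1. From πP = π: π_1 · (1 − 14/15) + π_2 · 11/17 = π_1 ⇒ π_2 · 11/17 = π_1 · 14/15 ⇒ π_2/π_1 = (14/15)/(11/17) = 238/165. Together with π_1 + π_2 = 1:
  π_1 = (11/17)/(14/15 + 11/17) = (11/17)/(403/255) = 165/403,
  π_2 = (14/15)/(14/15 + 11/17) = (14/15)/(403/255) = 238/403.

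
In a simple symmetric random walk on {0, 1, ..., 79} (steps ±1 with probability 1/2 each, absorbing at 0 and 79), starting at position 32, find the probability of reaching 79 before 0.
P(hit 79 before 0) = 32/79

Let u_k = P(hit 79 before 0 | start at k). Then u_0 = 0, u_79 = 1, and u_k = u_{k-1}/2 + u_{k+1}/2 for 1 ≤ k ≤ 78. This harmonic recurrence is solved by u_k = k/79, giving u_32 = 32/79.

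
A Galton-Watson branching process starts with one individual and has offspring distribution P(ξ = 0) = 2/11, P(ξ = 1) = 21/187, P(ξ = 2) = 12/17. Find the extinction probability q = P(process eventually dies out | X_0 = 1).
q = 17/66

The pgf is f(s) = 2/11 + 21/187·s + 12/17·s². The extinction probability q is the smallest fixed point of f in [0, 1]. Setting s = f(s):
  12/17·s² + (21/187 − 1)·s + 2/11 = 0
  12/17·s² − (2/11 + 12/17)·s + 2/11 = 0
which factors as (s − 1)·(12/17·s − 2/11) = 0, giving roots s = 1 and s = (2/11)/(12/17) = 17/66.
Mean offspring μ = 21/187 + 2·12/17 = 285/187 > 1 (supercritical), so q < 1. The extinction probability is the smaller root: q = (2/11)/(12/17) = 17/66.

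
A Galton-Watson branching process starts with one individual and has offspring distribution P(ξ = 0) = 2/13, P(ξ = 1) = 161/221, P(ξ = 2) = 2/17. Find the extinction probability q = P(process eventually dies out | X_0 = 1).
q = 1

Mean offspring μ = 0·2/13 + 1·161/221 + 2·2/17 = 213/221 ≤ 1. For μ ≤ 1 with offspring not concentrated at 1, the Galton-Watson process goes extinct almost surely, so q = 1.
(Algebraic check: The pgf is f(s) = 2/13 + 161/221·s + 2/17·s². The extinction probability q is the smallest fixed point of f in [0, 1]. Setting s = f(s):
  2/17·s² + (161/221 − 1)·s + 2/13 = 0
  2/17·s² − (2/13 + 2/17)·s + 2/13 = 0
which factors as (s − 1)·(2/17·s − 2/13) = 0, giving roots s = 1 and s = (2/13)/(2/17) = 17/13. Since 17/13 ≥ 1, the smallest root in [0, 1] is s = 1.)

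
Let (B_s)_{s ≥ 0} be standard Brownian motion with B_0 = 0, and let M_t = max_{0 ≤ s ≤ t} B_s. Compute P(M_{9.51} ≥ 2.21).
P(M_{9.51} ≥ 2.21) = 2·P(B_{9.51} ≥ 2.21) = 2(1 − Φ(2.21/√9.51)) ≈ 0.4736

By the reflection principle for Brownian motion, P(M_t ≥ a) = 2 · P(B_t ≥ a) for a ≥ 0. Since B_t ~ N(0, t), P(B_t ≥ 2.21) = 1 − Φ(2.21/√t) = 1 − Φ(2.21/√9.51) = 1 − Φ(0.7166). So
  P(M_{9.51} ≥ 2.21) = 2(1 − Φ(0.7166)) ≈ 0.4736.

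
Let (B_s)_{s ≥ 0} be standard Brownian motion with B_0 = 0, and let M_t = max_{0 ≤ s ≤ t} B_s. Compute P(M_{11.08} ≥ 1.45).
P(M_{11.08} ≥ 1.45) = 2·P(B_{11.08} ≥ 1.45) = 2(1 − Φ(1.45/√11.08)) ≈ 0.6631

By the reflection principle for Brownian motion, P(M_t ≥ a) = 2 · P(B_t ≥ a) for a ≥ 0. Since B_t ~ N(0, t), P(B_t ≥ 1.45) = 1 − Φ(1.45/√t) = 1 − Φ(1.45/√11.08) = 1 − Φ(0.4356). So
  P(M_{11.08} ≥ 1.45) = 2(1 − Φ(0.4356)) ≈ 0.6631.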